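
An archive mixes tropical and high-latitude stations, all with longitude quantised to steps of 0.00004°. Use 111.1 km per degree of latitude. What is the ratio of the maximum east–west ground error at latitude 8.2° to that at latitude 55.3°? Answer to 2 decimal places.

1.74

With a 0.00004° grid the true value lies within half a step, ±0.00004°/2 = ±2e-05°, of the stored one.
At 8.2°: 2e-05° × 111100 × cos 8.2° = 2e-05 × 111100 × 0.9898 ≈ 2.1993 m.
At 55.3°: 2e-05° × 111100 × cos 55.3° = 2e-05 × 111100 × 0.5693 ≈ 1.2649 m.
The ratio reduces to cos 8.2° / cos 55.3° = 0.9898/0.5693 ≈ 1.7386.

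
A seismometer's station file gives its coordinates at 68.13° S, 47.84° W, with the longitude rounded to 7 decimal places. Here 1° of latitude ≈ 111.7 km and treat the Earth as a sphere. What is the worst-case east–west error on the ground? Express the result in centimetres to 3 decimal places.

0.208 centimetres

Rounding to 7 decimal places leaves the longitude within ±5e-08° of the true value.
One degree of longitude at 68.13° is 111700 × cos 68.13° ≈ 111700 × 0.3725 = 41608.5 m.
So at most 5e-08° × 41608.5 ≈ 0.00208042 m east–west.
That is 0.00208042 m = 0.20804 cm.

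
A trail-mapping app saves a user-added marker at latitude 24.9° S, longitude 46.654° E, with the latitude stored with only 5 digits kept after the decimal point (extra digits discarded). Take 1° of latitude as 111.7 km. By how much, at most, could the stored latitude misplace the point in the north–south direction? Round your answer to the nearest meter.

Truncating at 5 decimal places can drop up to a full unit in the last place, so the latitude may be off by as much as 1e-05°.
So the N–S error is at most 1e-05 × 111700 = 1.117 m.

1 meters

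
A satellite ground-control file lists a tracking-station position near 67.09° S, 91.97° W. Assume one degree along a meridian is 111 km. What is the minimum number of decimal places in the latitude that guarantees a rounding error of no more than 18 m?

4

One degree of latitude covers 111000 m.
Rounding to N decimal places gives at most 0.5 × 10⁻ᴺ degrees of error, i.e. 0.5 × 10⁻ᴺ × 111000 m.
Need 0.5 × 111000 × 10⁻ᴺ ≤ 18 → 10⁻ᴺ ≤ 3.243e-04, so N ≥ 3.49.
At 3 places the error can reach 55.5 m, but 4 places keeps it to 5.55 m.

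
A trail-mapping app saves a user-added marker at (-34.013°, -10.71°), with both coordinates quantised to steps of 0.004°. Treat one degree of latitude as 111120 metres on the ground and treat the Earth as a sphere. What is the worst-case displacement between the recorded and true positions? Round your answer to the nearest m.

With a 0.004° grid the true value lies within half a step, ±0.004°/2 = ±0.002°, of the stored one.
N–S: 0.002° × 111120 m/° = 222.24 m.
Longitude error → 0.002 × 111120 × cos 34.013° = 0.002 × 111120 × 0.8289 ≈ 184.217 m.
The two errors are perpendicular, so the maximum displacement is √(222.24² + 184.217²) ≈ 288.663 m.

289 m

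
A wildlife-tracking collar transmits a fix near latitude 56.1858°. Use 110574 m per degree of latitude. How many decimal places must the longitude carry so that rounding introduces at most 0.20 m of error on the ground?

At 56.1858° one degree of longitude covers 110574 × cos 56.1858° ≈ 110574 × 0.5565 ≈ 61534.6 m.
Rounding to N decimal places gives at most 0.5 × 10⁻ᴺ degrees of error, i.e. 0.5 × 10⁻ᴺ × 61534.6 m.
Need 0.5 × 61534.6 × 10⁻ᴺ ≤ 0.20 → 10⁻ᴺ ≤ 6.500e-06, so N ≥ 5.19.
At 5 places the error can reach 0.308 m, but 6 places keeps it to 0.0308 m.

6 decimal places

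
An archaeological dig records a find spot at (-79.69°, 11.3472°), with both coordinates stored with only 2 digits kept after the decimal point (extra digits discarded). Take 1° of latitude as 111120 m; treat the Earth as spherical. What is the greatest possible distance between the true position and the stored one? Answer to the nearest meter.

1129 meters

Truncating at 2 decimal places can drop up to a full unit in the last place, so each coordinate may be off by as much as 0.01°.
Latitude error → 0.01 × 111120 = 1111.2 m along the meridian.
East–west component at 79.69°: 0.01° × 111120 × cos 79.69° ≈ 0.01 × 19887.6 ≈ 198.876 m.
Worst case both components are at the extreme and orthogonal: √(1111.2² + 198.876²) ≈ 1128.86 m.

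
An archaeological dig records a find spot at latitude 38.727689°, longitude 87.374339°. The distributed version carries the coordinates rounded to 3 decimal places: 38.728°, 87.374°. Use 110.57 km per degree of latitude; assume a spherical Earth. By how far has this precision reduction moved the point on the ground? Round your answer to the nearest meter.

45 meters

Δlat = 38.727689 − 38.728 = -0.000311°; Δlon = 87.374339 − 87.374 = +0.000339°.
North–south shift: -0.000311 × 110570 = -34.3873 m.
E–W at 38.728°: 0.000339° × 110570 × cos 38.728° = 0.000339 × 110570 × 0.7801 ≈ 29.2416 m.
Distance: √(34.3873² + 29.2416²) ≈ 45.1393 m.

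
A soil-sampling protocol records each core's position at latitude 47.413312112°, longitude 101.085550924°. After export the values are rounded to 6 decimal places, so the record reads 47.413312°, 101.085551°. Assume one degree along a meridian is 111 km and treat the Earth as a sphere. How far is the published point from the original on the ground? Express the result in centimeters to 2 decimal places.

The latitude changed by +0.000000112° and the longitude by -0.000000076°.
North–south shift: 0.000000112 × 111000 = 0.012432 m.
E–W at 47.4133°: -0.000000076° × 111000 × cos 47.4133° = -0.000000076 × 111000 × 0.6767 ≈ -0.00570868 m.
Distance: √(0.012432² + 0.00570868²) ≈ 0.01368 m.
That is 0.01368 m = 1.368 cm.

1.37 centimeters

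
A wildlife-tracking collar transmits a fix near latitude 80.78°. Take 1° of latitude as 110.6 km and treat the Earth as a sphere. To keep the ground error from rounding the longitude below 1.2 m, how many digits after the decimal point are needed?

At 80.78° one degree of longitude covers 110600 × cos 80.78° ≈ 110600 × 0.1602 ≈ 17721 m.
With N decimal places the half-ulp bound is 0.5·10⁻ᴺ°, or 0.5·10⁻ᴺ × 17721 m on the ground.
Need 0.5 × 17721 × 10⁻ᴺ ≤ 1.2 → 10⁻ᴺ ≤ 1.354e-04, so N ≥ 3.87.
At 3 places the error can reach 8.86 m, but 4 places keeps it to 0.886 m.

4 decimal places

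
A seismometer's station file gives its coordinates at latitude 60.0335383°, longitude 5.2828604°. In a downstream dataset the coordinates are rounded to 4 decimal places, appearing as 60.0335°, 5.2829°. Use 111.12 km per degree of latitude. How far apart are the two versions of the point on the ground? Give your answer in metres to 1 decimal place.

The latitude changed by +0.0000383° and the longitude by -0.0000396°.
N–S: 0.0000383° × 111120 m/° = 4.2559 m.
East–west at this latitude: -0.0000396° × 111120 × cos 60.0335° ≈ -0.0000396 × 55503.7 = -2.19795 m.
Combined displacement = (4.2559² + 2.19795²)^½ ≈ 4.78995 m.

4.8 metres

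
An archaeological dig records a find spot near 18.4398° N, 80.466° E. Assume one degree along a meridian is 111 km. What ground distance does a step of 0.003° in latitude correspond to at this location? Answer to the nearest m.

Along a meridian 0.003° is 0.003 × 111000 = 333 m.

333 m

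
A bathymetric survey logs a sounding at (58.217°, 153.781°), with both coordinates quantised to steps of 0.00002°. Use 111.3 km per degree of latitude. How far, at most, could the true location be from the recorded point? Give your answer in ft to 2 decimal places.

With a 0.00002° grid the true value lies within half a step, ±0.00002°/2 = ±1e-05°, of the stored one.
N–S: 1e-05° × 111300 m/° = 1.113 m.
East–west component at 58.217°: 1e-05° × 111300 × cos 58.217° ≈ 1e-05 × 58622.1 ≈ 0.586221 m.
Combining orthogonally: (1.113² + 0.586221²)^½ ≈ 1.25794 m.
Converting: 1.25794 m × 3.2808 ft/m ≈ 4.1271 ft.

4.13 ft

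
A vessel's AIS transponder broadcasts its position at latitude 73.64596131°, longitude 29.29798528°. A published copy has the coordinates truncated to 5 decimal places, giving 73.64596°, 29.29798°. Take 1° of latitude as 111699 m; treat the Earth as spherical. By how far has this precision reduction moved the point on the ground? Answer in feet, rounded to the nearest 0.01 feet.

Δlat = 73.64596131 − 73.64596 = +0.00000131°; Δlon = 29.29798528 − 29.29798 = +0.00000528°.
North–south shift: 0.00000131 × 111699 = 0.146326 m.
E–W at 73.646°: 0.00000528° × 111699 × cos 73.646° = 0.00000528 × 111699 × 0.2816 ≈ 0.166063 m.
Distance: √(0.146326² + 0.166063²) ≈ 0.221332 m.
In feet: 0.221332 m ÷ 0.3048 ≈ 0.72616 ft.

0.73 feet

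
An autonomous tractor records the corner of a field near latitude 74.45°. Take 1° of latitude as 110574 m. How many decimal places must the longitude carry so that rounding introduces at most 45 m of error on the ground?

At 74.45° one degree of longitude covers 110574 × cos 74.45° ≈ 110574 × 0.2681 ≈ 29642.6 m.
N decimal places → at most half a unit in the last place, 0.5 × 10⁻ᴺ° = 29642.6/2 × 10⁻ᴺ m.
Need 0.5 × 29642.6 × 10⁻ᴺ ≤ 45 → 10⁻ᴺ ≤ 3.036e-03, so N ≥ 2.52.
So 3 decimal places suffice (14.8 m); 2 would allow up to 148 m.

3 decimal places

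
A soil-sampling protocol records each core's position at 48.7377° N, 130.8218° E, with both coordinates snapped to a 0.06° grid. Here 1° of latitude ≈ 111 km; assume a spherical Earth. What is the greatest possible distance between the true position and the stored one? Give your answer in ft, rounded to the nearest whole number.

13087 ft

With a 0.06° grid the true value lies within half a step, ±0.06°/2 = ±0.03°, of the stored one.
Latitude error → 0.03 × 111000 = 3330 m along the meridian.
East–west component at 48.7377°: 0.03° × 111000 × cos 48.7377° ≈ 0.03 × 73205.3 ≈ 2196.16 m.
Worst case both components are at the extreme and orthogonal: √(3330² + 2196.16²) ≈ 3988.99 m.
Converting: 3988.99 m × 3.2808 ft/m ≈ 13087 ft.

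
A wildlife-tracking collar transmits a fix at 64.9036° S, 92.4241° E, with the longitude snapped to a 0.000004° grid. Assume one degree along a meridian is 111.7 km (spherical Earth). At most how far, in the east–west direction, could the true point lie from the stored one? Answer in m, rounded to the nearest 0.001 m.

With a 0.000004° grid the true value lies within half a step, ±0.000004°/2 = ±2e-06°, of the stored one.
Parallels shrink by cos φ, so at 64.9036° a degree of longitude is 111700 × 0.4241 ≈ 47376.7 m.
So at most 2e-06° × 47376.7 ≈ 0.0947534 m east–west.

0.095 m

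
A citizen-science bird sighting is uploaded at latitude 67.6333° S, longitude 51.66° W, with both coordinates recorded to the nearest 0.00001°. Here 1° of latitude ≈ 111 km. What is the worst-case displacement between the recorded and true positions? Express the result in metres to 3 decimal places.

Rounding to 5 decimal places leaves each coordinate within ±5e-06° of the true value.
Latitude error → 5e-06 × 111000 = 0.555 m along the meridian.
East–west component at 67.6333°: 5e-06° × 111000 × cos 67.6333° ≈ 5e-06 × 42239.2 ≈ 0.211196 m.
Combining orthogonally: (0.555² + 0.211196²)^½ ≈ 0.593825 m.

0.594 metres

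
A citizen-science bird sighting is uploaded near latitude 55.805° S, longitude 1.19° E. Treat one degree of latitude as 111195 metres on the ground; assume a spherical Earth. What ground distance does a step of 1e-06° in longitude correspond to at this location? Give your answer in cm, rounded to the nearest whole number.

At 55.805° a degree of longitude is 111195 × cos 55.805° ≈ 62492.8 m, so 1e-06° corresponds to 0.0624928 m.
That is 0.0624928 m = 6.2493 cm.

6 cm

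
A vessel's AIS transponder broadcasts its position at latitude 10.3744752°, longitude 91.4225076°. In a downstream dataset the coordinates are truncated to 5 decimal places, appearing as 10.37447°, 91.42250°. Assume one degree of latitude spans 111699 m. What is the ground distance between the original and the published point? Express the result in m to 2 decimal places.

1.02 m

Δlat = 10.3744752 − 10.37447 = +0.0000052°; Δlon = 91.4225076 − 91.42250 = +0.0000076°.
North–south shift: 0.0000052 × 111699 = 0.580835 m.
East–west at this latitude: 0.0000076° × 111699 × cos 10.3745° ≈ 0.0000076 × 109873 = 0.835034 m.
Combined displacement = (0.580835² + 0.835034²)^½ ≈ 1.01718 m.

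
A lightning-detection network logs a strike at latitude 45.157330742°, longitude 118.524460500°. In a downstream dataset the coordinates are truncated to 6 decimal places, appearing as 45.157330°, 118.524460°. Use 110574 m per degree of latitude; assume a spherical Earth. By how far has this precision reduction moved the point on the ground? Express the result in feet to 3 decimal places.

The latitude changed by +0.000000742° and the longitude by +0.000000500°.
N–S: 0.000000742° × 110574 m/° = 0.0820459 m.
E–W at 45.1573°: 0.000000500° × 110574 × cos 45.1573° = 0.000000500 × 110574 × 0.7052 ≈ 0.0389863 m.
Combined displacement = (0.0820459² + 0.0389863²)^½ ≈ 0.0908376 m.
In feet: 0.0908376 m ÷ 0.3048 ≈ 0.29802 ft.

0.298 feet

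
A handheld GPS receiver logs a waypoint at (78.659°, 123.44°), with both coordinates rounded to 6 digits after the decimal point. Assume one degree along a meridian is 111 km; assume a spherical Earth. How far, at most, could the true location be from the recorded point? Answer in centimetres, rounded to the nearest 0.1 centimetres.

Rounding to 6 decimal places leaves each coordinate within ±5e-07° of the true value.
N–S: 5e-07° × 111000 m/° = 0.0555 m.
East–west component at 78.659°: 5e-07° × 111000 × cos 78.659° ≈ 5e-07 × 21827.9 ≈ 0.010914 m.
Combining orthogonally: (0.0555² + 0.010914²)^½ ≈ 0.0565629 m.
That is 0.0565629 m = 5.6563 cm.

5.7 centimetres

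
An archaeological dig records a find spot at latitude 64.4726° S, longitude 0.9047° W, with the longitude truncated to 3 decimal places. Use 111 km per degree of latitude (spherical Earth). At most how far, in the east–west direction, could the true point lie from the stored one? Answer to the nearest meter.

Truncating at 3 decimal places can drop up to a full unit in the last place, so the longitude may be off by as much as 0.001°.
At latitude 64.4726° a degree of longitude spans 111000 m × cos 64.4726° = 111000 × 0.4309 ≈ 47834.6 m.
East–west error: 0.001° × 47834.6 m/° ≈ 47.8346 m.

48 meters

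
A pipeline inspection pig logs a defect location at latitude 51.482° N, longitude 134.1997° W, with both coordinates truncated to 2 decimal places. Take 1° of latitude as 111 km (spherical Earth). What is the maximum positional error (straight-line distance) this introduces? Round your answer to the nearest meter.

Truncating at 2 decimal places can drop up to a full unit in the last place, so each coordinate may be off by as much as 0.01°.
North–south component: 0.01° × 111000 = 1110 m.
E–W at 51.482°: 0.01° × 111000 × cos 51.482° = 0.01 × 111000 × 0.6228 ≈ 691.264 m.
Combining orthogonally: (1110² + 691.264²)^½ ≈ 1307.65 m.

1308 meters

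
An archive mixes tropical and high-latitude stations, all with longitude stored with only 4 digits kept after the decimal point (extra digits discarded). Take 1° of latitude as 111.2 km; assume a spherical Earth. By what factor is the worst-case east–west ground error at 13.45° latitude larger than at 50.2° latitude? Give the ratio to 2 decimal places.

1.52

Truncating at 4 decimal places can drop up to a full unit in the last place, so the longitude may be off by as much as 0.0001°.
Error at 13.45° = 0.0001° × 111200 × cos 13.45° ≈ 11.12 × 0.9726 = 10.815 m.
Error at 50.2° = 0.0001° × 111200 × cos 50.2° ≈ 11.12 × 0.6401 = 7.118 m.
The ratio reduces to cos 13.45° / cos 50.2° = 0.9726/0.6401 ≈ 1.5194.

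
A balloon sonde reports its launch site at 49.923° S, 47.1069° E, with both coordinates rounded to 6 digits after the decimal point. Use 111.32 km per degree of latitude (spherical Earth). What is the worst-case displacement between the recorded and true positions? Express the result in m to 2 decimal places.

Rounding to 6 decimal places leaves each coordinate within ±5e-07° of the true value.
Latitude error → 5e-07 × 111320 = 0.05566 m along the meridian.
East–west component at 49.923°: 5e-07° × 111320 × cos 49.923° ≈ 5e-07 × 71669.7 ≈ 0.0358348 m.
Combining orthogonally: (0.05566² + 0.0358348²)^½ ≈ 0.066198 m.

0.07 m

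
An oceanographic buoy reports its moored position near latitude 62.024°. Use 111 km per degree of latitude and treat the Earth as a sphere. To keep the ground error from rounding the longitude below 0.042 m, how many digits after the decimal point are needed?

6

At 62.024° one degree of longitude covers 111000 × cos 62.024° ≈ 111000 × 0.4691 ≈ 52070.3 m.
N decimal places → at most half a unit in the last place, 0.5 × 10⁻ᴺ° = 52070.3/2 × 10⁻ᴺ m.
Setting 26035.1 × 10⁻ᴺ ≤ 0.042 gives 10ᴺ ≥ 6.199e+05, i.e. N ≥ 5.79.
So 6 decimal places suffice (0.026 m); 5 would allow up to 0.26 m.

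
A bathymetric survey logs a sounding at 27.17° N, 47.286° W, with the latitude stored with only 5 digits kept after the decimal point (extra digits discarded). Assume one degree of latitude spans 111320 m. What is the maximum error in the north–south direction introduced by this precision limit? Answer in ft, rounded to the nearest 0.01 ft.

Truncating at 5 decimal places can drop up to a full unit in the last place, so the latitude may be off by as much as 1e-05°.
Along the meridian that is 1e-05° × 111320 m/° = 1.1132 m.
In feet: 1.1132 m ÷ 0.3048 ≈ 3.6522 ft.

3.65 ft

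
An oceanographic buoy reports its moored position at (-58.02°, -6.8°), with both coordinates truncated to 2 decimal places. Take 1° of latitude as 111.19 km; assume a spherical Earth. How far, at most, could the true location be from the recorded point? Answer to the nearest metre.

1258 metres

Truncating at 2 decimal places can drop up to a full unit in the last place, so each coordinate may be off by as much as 0.01°.
N–S: 0.01° × 111190 m/° = 1111.9 m.
Longitude error → 0.01 × 111190 × cos 58.02° = 0.01 × 111190 × 0.5296 ≈ 588.888 m.
Worst case both components are at the extreme and orthogonal: √(1111.9² + 588.888²) ≈ 1258.22 m.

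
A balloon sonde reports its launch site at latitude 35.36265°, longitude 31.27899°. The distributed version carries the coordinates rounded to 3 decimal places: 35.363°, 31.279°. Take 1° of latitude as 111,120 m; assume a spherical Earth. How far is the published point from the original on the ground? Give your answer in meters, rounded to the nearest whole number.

39 meters

Δlat = 35.36265 − 35.363 = -0.00035°; Δlon = 31.27899 − 31.279 = -0.00001°.
North–south shift: -0.00035 × 111120 = -38.892 m.
East–west at this latitude: -0.00001° × 111120 × cos 35.363° ≈ -0.00001 × 90618.5 = -0.906185 m.
Distance: √(38.892² + 0.906185²) ≈ 38.9026 m.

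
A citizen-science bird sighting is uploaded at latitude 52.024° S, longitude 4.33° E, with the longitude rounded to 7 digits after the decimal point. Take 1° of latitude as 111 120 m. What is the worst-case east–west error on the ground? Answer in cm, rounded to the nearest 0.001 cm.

0.342 cm

Rounding to 7 decimal places leaves the longitude within ±5e-08° of the true value.
At latitude 52.024° a degree of longitude spans 111120 m × cos 52.024° = 111120 × 0.6153 ≈ 68375.6 m.
Maximum E–W displacement: 5e-08 × 68375.6 = 0.00341878 m.
That is 0.00341878 m = 0.34188 cm.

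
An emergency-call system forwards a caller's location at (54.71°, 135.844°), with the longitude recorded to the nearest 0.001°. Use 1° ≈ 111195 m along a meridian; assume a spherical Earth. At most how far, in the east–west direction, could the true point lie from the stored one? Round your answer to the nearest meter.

Rounding to 3 decimal places leaves the longitude within ±0.0005° of the true value.
Parallels shrink by cos φ, so at 54.71° a degree of longitude is 111195 × 0.5777 ≈ 64239 m.
East–west error: 0.0005° × 64239 m/° ≈ 32.1195 m.

32 meters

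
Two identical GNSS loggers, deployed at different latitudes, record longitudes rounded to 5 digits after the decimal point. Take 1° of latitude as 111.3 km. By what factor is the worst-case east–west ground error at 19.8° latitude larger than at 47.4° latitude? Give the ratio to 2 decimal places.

Rounding to 5 decimal places leaves the longitude within ±5e-06° of the true value.
Error at 19.8° = 5e-06° × 111300 × cos 19.8° ≈ 0.5565 × 0.9409 = 0.5236 m.
Error at 47.4° = 5e-06° × 111300 × cos 47.4° ≈ 0.5565 × 0.6769 = 0.37668 m.
Ratio: 0.5236 / 0.37668 = cos 19.8° / cos 47.4° ≈ 1.3900.

1.39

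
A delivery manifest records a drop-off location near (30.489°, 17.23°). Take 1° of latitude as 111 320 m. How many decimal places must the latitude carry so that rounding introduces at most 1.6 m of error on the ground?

5 decimal places

One degree of latitude covers 111320 m.
With N decimal places the half-ulp bound is 0.5·10⁻ᴺ°, or 0.5·10⁻ᴺ × 111320 m on the ground.
Need 0.5 × 111320 × 10⁻ᴺ ≤ 1.6 → 10⁻ᴺ ≤ 2.875e-05, so N ≥ 4.54.
N = 4 would give 5.57 m (too coarse); N = 5 gives 0.557 m ≤ 1.6 m.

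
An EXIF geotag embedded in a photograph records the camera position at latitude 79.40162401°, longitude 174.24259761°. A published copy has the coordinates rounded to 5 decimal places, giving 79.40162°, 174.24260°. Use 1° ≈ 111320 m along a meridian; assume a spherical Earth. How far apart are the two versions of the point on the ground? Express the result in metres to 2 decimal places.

0.45 metres

Δlat = 79.40162401 − 79.40162 = +0.00000401°; Δlon = 174.24259761 − 174.24260 = -0.00000239°.
North–south shift: 0.00000401 × 111320 = 0.446393 m.
East–west at this latitude: -0.00000239° × 111320 × cos 79.4016° ≈ -0.00000239 × 20474.4 = -0.0489337 m.
Hypotenuse of the two orthogonal shifts: √(0.446393² + 0.0489337²) = 0.449067 m.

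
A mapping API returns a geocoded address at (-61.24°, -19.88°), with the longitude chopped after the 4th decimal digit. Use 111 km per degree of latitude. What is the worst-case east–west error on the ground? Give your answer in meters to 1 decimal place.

5.3 meters

Truncating at 4 decimal places can drop up to a full unit in the last place, so the longitude may be off by as much as 0.0001°.
Parallels shrink by cos φ, so at 61.24° a degree of longitude is 111000 × 0.4811 ≈ 53406.7 m.
So at most 0.0001° × 53406.7 ≈ 5.34067 m east–west.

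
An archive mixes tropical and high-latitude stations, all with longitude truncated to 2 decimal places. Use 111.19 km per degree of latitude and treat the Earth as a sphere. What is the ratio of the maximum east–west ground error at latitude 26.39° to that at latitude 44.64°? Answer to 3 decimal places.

Truncating at 2 decimal places can drop up to a full unit in the last place, so the longitude may be off by as much as 0.01°.
Error at 26.39° = 0.01° × 111190 × cos 26.39° ≈ 1111.9 × 0.8958 = 996.03 m.
At 44.64°: 0.01° × 111190 × cos 44.64° = 0.01 × 111190 × 0.7115 ≈ 791.16 m.
Ratio: 996.03 / 791.16 = cos 26.39° / cos 44.64° ≈ 1.2590.

1.259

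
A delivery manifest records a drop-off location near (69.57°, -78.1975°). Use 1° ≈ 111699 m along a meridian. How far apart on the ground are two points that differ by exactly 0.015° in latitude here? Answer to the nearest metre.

1675 metres

Along a meridian 0.015° is 0.015 × 111699 = 1675.48 m.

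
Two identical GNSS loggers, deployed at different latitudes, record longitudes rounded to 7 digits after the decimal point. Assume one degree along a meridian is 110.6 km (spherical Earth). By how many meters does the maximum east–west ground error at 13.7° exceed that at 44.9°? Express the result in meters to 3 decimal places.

Rounding to 7 decimal places leaves the longitude within ±5e-08° of the true value.
At 13.7°: 5e-08° × 110600 × cos 13.7° = 5e-08 × 110600 × 0.9715 ≈ 0.0053727 m.
At 44.9°: 5e-08° × 110600 × cos 44.9° = 5e-08 × 110600 × 0.7083 ≈ 0.0039171 m.
Difference: 0.0053727 − 0.0039171 = 0.0014555 m.

0.001 meters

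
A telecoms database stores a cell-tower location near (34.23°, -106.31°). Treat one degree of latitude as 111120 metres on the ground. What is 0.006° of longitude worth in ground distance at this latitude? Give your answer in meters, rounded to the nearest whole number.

551 meters

At 34.23° a degree of longitude is 111120 × cos 34.23° ≈ 91872.5 m, so 0.006° corresponds to 551.235 m.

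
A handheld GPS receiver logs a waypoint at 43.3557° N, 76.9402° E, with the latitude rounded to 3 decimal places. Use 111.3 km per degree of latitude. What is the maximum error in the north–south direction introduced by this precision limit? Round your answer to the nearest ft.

183 ft

Rounding to 3 decimal places leaves the latitude within ±0.0005° of the true value.
North–south distance: 0.0005° × 111300 m/° = 55.65 m.
Converting: 55.65 m × 3.2808 ft/m ≈ 182.58 ft.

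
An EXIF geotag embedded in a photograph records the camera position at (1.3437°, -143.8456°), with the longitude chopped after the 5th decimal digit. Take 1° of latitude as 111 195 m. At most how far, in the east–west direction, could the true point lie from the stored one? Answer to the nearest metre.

Truncating at 5 decimal places can drop up to a full unit in the last place, so the longitude may be off by as much as 1e-05°.
At latitude 1.3437° a degree of longitude spans 111195 m × cos 1.3437° = 111195 × 0.9997 ≈ 111164 m.
So at most 1e-05° × 111164 ≈ 1.11164 m east–west.

1 metres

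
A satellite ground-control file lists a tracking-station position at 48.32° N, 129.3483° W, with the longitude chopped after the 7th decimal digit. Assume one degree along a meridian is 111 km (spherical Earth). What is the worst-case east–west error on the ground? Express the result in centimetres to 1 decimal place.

Truncating at 7 decimal places can drop up to a full unit in the last place, so the longitude may be off by as much as 1e-07°.
One degree of longitude at 48.32° is 111000 × cos 48.32° ≈ 111000 × 0.6650 = 73811.6 m.
East–west error: 1e-07° × 73811.6 m/° ≈ 0.00738116 m.
That is 0.00738116 m = 0.73812 cm.

0.7 centimetres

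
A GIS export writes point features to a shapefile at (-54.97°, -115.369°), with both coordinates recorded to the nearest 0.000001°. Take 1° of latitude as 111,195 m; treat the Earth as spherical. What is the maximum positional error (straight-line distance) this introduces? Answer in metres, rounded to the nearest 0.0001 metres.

0.0641 metres

Rounding to 6 decimal places leaves each coordinate within ±5e-07° of the true value.
Latitude error → 5e-07 × 111195 = 0.0555975 m along the meridian.
Longitude error → 5e-07 × 111195 × cos 54.97° = 5e-07 × 111195 × 0.5740 ≈ 0.0319133 m.
Combining orthogonally: (0.0555975² + 0.0319133²)^½ ≈ 0.0641057 m.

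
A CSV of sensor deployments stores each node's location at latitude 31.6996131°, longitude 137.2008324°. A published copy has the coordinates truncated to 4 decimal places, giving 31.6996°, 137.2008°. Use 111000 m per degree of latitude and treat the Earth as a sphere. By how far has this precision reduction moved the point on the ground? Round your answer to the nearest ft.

Δlat = 31.6996131 − 31.6996 = +0.0000131°; Δlon = 137.2008324 − 137.2008 = +0.0000324°.
North–south shift: 0.0000131 × 111000 = 1.4541 m.
E–W at 31.6996°: 0.0000324° × 111000 × cos 31.6996° = 0.0000324 × 111000 × 0.8508 ≈ 3.05987 m.
Combined displacement = (1.4541² + 3.05987²)^½ ≈ 3.3878 m.
In feet: 3.3878 m ÷ 0.3048 ≈ 11.115 ft.

11 ft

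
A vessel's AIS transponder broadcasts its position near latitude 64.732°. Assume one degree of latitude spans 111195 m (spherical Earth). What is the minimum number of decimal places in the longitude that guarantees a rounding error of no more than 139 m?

3

At 64.732° one degree of longitude covers 111195 × cos 64.732° ≈ 111195 × 0.4269 ≈ 47463.9 m.
With N decimal places the half-ulp bound is 0.5·10⁻ᴺ°, or 0.5·10⁻ᴺ × 47463.9 m on the ground.
Need 0.5 × 47463.9 × 10⁻ᴺ ≤ 139 → 10⁻ᴺ ≤ 5.857e-03, so N ≥ 2.23.
At 2 places the error can reach 237 m, but 3 places keeps it to 23.7 m.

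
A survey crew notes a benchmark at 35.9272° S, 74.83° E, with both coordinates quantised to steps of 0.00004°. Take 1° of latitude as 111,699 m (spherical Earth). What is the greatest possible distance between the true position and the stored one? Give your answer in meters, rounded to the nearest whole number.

With a 0.00004° grid the true value lies within half a step, ±0.00004°/2 = ±2e-05°, of the stored one.
N–S: 2e-05° × 111699 m/° = 2.23398 m.
East–west component at 35.9272°: 2e-05° × 111699 × cos 35.9272° ≈ 2e-05 × 90449.7 ≈ 1.80899 m.
Worst case both components are at the extreme and orthogonal: √(2.23398² + 1.80899²) ≈ 2.87457 m.

3 meters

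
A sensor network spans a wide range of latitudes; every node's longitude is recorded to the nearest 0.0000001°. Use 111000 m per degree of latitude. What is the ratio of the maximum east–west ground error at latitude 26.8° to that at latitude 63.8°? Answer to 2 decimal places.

Rounding to 7 decimal places leaves the longitude within ±5e-08° of the true value.
Error at 26.8° = 5e-08° × 111000 × cos 26.8° ≈ 0.00555 × 0.8926 = 0.0049539 m.
At 63.8°: 5e-08° × 111000 × cos 63.8° = 5e-08 × 111000 × 0.4415 ≈ 0.0024504 m.
Ratio: 0.0049539 / 0.0024504 = cos 26.8° / cos 63.8° ≈ 2.0217.

2.02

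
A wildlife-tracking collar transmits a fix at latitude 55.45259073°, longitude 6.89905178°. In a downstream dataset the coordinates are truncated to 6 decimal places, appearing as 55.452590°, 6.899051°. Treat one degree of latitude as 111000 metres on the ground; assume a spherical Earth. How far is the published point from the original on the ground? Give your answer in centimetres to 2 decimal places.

The latitude changed by +0.00000073° and the longitude by +0.00000078°.
North–south shift: 0.00000073 × 111000 = 0.08103 m.
East–west at this latitude: 0.00000078° × 111000 × cos 55.4526° ≈ 0.00000078 × 62946.8 = 0.0490985 m.
Combined displacement = (0.08103² + 0.0490985²)^½ ≈ 0.0947445 m.
That is 0.0947445 m = 9.4745 cm.

9.47 centimetres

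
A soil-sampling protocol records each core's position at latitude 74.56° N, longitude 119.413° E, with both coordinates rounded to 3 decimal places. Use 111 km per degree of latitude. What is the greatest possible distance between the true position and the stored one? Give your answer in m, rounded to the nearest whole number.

Rounding to 3 decimal places leaves each coordinate within ±0.0005° of the true value.
N–S: 0.0005° × 111000 m/° = 55.5 m.
East–west component at 74.56°: 0.0005° × 111000 × cos 74.56° ≈ 0.0005 × 29551.4 ≈ 14.7757 m.
Worst case both components are at the extreme and orthogonal: √(55.5² + 14.7757²) ≈ 57.4332 m.

57 m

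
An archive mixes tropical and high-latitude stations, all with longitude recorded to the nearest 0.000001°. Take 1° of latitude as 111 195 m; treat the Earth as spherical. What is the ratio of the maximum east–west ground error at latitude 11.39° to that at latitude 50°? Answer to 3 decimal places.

Rounding to 6 decimal places leaves the longitude within ±5e-07° of the true value.
At 11.39°: 5e-07° × 111195 × cos 11.39° = 5e-07 × 111195 × 0.9803 ≈ 0.054503 m.
At 50°: 5e-07° × 111195 × cos 50° = 5e-07 × 111195 × 0.6428 ≈ 0.035737 m.
The ratio reduces to cos 11.39° / cos 50° = 0.9803/0.6428 ≈ 1.5251.

1.525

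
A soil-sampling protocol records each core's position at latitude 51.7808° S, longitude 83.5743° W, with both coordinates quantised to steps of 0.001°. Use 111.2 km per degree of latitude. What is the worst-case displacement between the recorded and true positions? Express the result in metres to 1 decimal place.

65.4 metres

With a 0.001° grid the true value lies within half a step, ±0.001°/2 = ±0.0005°, of the stored one.
Latitude error → 0.0005 × 111200 = 55.6 m along the meridian.
E–W at 51.7808°: 0.0005° × 111200 × cos 51.7808° = 0.0005 × 111200 × 0.6187 ≈ 34.3981 m.
The two errors are perpendicular, so the maximum displacement is √(55.6² + 34.3981²) ≈ 65.3804 m.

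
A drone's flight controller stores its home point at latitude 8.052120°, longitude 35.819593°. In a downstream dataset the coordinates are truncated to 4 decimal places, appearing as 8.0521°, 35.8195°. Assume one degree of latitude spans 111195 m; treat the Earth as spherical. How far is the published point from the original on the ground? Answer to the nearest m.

The latitude changed by +0.000020° and the longitude by +0.000093°.
N–S: 0.000020° × 111195 m/° = 2.2239 m.
E–W at 8.0521°: 0.000093° × 111195 × cos 8.0521° = 0.000093 × 111195 × 0.9901 ≈ 10.2392 m.
Hypotenuse of the two orthogonal shifts: √(2.2239² + 10.2392²) = 10.4779 m.

10 m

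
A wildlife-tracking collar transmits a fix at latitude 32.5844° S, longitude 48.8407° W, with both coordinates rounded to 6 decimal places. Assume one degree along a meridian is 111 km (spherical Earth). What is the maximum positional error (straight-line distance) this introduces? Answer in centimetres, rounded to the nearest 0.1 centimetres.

7.3 centimetres

Rounding to 6 decimal places leaves each coordinate within ±5e-07° of the true value.
Latitude error → 5e-07 × 111000 = 0.0555 m along the meridian.
Longitude error → 5e-07 × 111000 × cos 32.5844° = 5e-07 × 111000 × 0.8426 ≈ 0.0467642 m.
The two errors are perpendicular, so the maximum displacement is √(0.0555² + 0.0467642²) ≈ 0.0725751 m.
That is 0.0725751 m = 7.2575 cm.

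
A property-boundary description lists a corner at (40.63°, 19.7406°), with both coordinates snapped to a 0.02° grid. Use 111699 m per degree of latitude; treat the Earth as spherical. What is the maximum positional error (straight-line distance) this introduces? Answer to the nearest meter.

1402 meters

With a 0.02° grid the true value lies within half a step, ±0.02°/2 = ±0.01°, of the stored one.
N–S: 0.01° × 111699 m/° = 1116.99 m.
E–W at 40.63°: 0.01° × 111699 × cos 40.63° = 0.01 × 111699 × 0.7589 ≈ 847.718 m.
Combining orthogonally: (1116.99² + 847.718²)^½ ≈ 1402.25 m.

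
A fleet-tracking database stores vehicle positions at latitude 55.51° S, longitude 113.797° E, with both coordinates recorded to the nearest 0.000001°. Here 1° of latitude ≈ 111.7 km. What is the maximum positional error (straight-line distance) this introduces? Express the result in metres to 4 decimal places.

Rounding to 6 decimal places leaves each coordinate within ±5e-07° of the true value.
N–S: 5e-07° × 111700 m/° = 0.05585 m.
E–W at 55.51°: 5e-07° × 111700 × cos 55.51° = 5e-07 × 111700 × 0.5663 ≈ 0.0316258 m.
Worst case both components are at the extreme and orthogonal: √(0.05585² + 0.0316258²) ≈ 0.0641826 m.

0.0642 metres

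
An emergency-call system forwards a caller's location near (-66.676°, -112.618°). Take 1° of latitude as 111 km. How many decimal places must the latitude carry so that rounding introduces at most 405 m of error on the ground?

3 decimal places

One degree of latitude covers 111000 m.
With N decimal places the half-ulp bound is 0.5·10⁻ᴺ°, or 0.5·10⁻ᴺ × 111000 m on the ground.
Setting 55500 × 10⁻ᴺ ≤ 405 gives 10ᴺ ≥ 137, i.e. N ≥ 2.14.
At 2 places the error can reach 555 m, but 3 places keeps it to 55.5 m.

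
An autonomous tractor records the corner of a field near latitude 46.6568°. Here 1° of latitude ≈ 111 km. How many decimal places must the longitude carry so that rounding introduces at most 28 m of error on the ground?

4 decimal places

At 46.6568° one degree of longitude covers 111000 × cos 46.6568° ≈ 111000 × 0.6864 ≈ 76186.7 m.
With N decimal places the half-ulp bound is 0.5·10⁻ᴺ°, or 0.5·10⁻ᴺ × 76186.7 m on the ground.
Need 0.5 × 76186.7 × 10⁻ᴺ ≤ 28 → 10⁻ᴺ ≤ 7.350e-04, so N ≥ 3.13.
At 3 places the error can reach 38.1 m, but 4 places keeps it to 3.81 m.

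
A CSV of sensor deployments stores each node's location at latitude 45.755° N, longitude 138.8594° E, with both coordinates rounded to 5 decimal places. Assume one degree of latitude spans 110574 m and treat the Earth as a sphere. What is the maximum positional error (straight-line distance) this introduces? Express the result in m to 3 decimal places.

Rounding to 5 decimal places leaves each coordinate within ±5e-06° of the true value.
Latitude error → 5e-06 × 110574 = 0.55287 m along the meridian.
E–W at 45.755°: 5e-06° × 110574 × cos 45.755° = 5e-06 × 110574 × 0.6977 ≈ 0.385753 m.
Worst case both components are at the extreme and orthogonal: √(0.55287² + 0.385753²) ≈ 0.674144 m.

0.674 m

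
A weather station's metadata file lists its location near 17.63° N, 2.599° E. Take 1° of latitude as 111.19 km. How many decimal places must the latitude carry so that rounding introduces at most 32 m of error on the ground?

4 decimal places

One degree of latitude covers 111190 m.
N decimal places → at most half a unit in the last place, 0.5 × 10⁻ᴺ° = 111190/2 × 10⁻ᴺ m.
Setting 55595 × 10⁻ᴺ ≤ 32 gives 10ᴺ ≥ 1737, i.e. N ≥ 3.24.
So 4 decimal places suffice (5.56 m); 3 would allow up to 55.6 m.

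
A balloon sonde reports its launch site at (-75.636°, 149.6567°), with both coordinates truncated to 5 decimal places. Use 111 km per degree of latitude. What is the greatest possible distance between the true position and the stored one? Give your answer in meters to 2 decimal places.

1.14 meters

Truncating at 5 decimal places can drop up to a full unit in the last place, so each coordinate may be off by as much as 1e-05°.
North–south component: 1e-05° × 111000 = 1.11 m.
East–west component at 75.636°: 1e-05° × 111000 × cos 75.636° ≈ 1e-05 × 27537 ≈ 0.27537 m.
Worst case both components are at the extreme and orthogonal: √(1.11² + 0.27537²) ≈ 1.14365 m.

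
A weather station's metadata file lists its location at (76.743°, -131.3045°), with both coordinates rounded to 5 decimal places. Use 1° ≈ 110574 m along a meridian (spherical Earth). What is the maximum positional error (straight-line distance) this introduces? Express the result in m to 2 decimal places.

Rounding to 5 decimal places leaves each coordinate within ±5e-06° of the true value.
N–S: 5e-06° × 110574 m/° = 0.55287 m.
East–west component at 76.743°: 5e-06° × 110574 × cos 76.743° ≈ 5e-06 × 25356.8 ≈ 0.126784 m.
Combining orthogonally: (0.55287² + 0.126784²)^½ ≈ 0.567221 m.

0.57 m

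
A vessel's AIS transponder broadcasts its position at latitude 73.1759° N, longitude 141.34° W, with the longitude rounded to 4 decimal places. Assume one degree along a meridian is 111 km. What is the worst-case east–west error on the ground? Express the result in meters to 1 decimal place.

1.6 meters

Rounding to 4 decimal places leaves the longitude within ±5e-05° of the true value.
Parallels shrink by cos φ, so at 73.1759° a degree of longitude is 111000 × 0.2894 ≈ 32127.2 m.
So at most 5e-05° × 32127.2 ≈ 1.60636 m east–west.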